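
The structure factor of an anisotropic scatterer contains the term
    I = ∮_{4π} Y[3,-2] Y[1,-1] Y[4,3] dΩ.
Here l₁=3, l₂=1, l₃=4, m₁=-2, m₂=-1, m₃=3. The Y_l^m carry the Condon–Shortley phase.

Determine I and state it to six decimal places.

-0.282095

m-sum 0 ✓  L=8 even ✓  2≤4≤4 ✓
Π(2lᵢ+1) = 7×3×9 = 189
triangle coeff Δ(3,1,4) = 1/252
Σ_t [0,0]: t=0:+1/36 = 1/36
(3j)²=4/63 [(3 1 4; 0 0 0)], sign=+1
Σ_t [0,0]: t=0:+1/240 = 1/240
(3j)²=1/12 [(3 1 4; -2 -1 3)], sign=-1
⇒ 4πI² = 1/1
I = (-1)√(1/1/(4π)) = -0.28209479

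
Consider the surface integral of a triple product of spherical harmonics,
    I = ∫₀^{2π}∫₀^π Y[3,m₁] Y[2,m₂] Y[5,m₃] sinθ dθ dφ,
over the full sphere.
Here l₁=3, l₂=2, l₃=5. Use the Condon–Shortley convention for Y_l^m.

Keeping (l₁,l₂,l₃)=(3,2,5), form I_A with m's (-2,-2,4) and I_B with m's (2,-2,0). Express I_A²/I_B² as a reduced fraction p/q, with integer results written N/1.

l's match ⇒ only the (l;m) 3-j factors differ between A and B.
A: triangle coeff Δ(3,2,5) = 1/2310; Σ_t [0,0]: t=0:+1/2880 = 1/2880; (3j)²=3/55 [(3 2 5; -2 -2 4)], sign=-1
B: triangle coeff Δ(3,2,5) = 1/2310; Σ_t [0,0]: t=0:+1/2880 = 1/2880; (3j)²=1/462 [(3 2 5; 2 -2 0)], sign=-1
I_A²/I_B² = (3/55)/(1/462) = 126/5

126/5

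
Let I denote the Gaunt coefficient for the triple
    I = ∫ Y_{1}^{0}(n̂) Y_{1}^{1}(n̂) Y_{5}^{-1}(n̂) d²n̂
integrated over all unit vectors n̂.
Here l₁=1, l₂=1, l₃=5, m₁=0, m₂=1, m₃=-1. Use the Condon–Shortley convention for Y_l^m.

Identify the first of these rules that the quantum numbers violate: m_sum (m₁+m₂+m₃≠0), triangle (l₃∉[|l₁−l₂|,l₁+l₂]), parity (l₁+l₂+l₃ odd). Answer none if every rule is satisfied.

triangle

azimuthal sum: 0 + 1 − 1 = 0  ✓
0 ≤ 5 ≤ 2 (triangle on l)  ✗
L = 1 + 1 + 5 = 7 (odd)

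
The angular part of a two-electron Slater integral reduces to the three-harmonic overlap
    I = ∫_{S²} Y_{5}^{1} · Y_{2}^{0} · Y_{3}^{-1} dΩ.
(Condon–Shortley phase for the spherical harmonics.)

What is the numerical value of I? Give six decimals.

Rules hold: Σm=0, L=10 even, 3≤3≤7.
N = 11·5·7 = 385
Δ = 4!·6!·0!/11! = 1/2310
Racah Σ t=2..2: t=2:+1/144 = 1/144
⇒ 3j(5 2 3; 0 0 0)² = 10/231, sgn -1
Racah Σ t=2..2: t=2:+1/192 = 1/192
⇒ 3j(5 2 3; 1 0 -1)² = 3/77, sgn +1
4πI² = N·(3j₀)²·(3jₘ)² = 50/77
I = -1·√(0.649351/4π) = -0.22731846

-0.227318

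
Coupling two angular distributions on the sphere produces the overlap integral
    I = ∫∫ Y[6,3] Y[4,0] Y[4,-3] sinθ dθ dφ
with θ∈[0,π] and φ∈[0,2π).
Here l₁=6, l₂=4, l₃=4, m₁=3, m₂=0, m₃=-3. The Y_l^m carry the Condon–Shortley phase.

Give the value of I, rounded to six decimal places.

m-sum 0 ✓  L=14 even ✓  2≤4≤10 ✓
Π(2lᵢ+1) = 13×9×9 = 1053
triangle coeff Δ(6,4,4) = 1/1261260
Σ_t [2,4]: t=2:+1/4608 t=3:−1/1296 t=4:+1/4608 = -7/20736
(3j)²=20/1287 [(6 4 4; 0 0 0)], sign=-1
Σ_t [2,3]: t=2:+1/11520 t=3:−1/25920 = 1/20736
(3j)²=5/429 [(6 4 4; 3 0 -3)], sign=-1
⇒ 4πI² = 300/1573
I = (+1)√(300/1573/(4π)) = 0.12319450

0.123195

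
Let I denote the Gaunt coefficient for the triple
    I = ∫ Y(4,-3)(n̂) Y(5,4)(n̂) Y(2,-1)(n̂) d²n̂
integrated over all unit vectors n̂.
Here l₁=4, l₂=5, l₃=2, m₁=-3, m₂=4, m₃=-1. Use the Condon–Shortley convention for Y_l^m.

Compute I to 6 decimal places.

0.000000

Σlᵢ=11 odd — θ-integrand is odd under cosθ→−cosθ; I=0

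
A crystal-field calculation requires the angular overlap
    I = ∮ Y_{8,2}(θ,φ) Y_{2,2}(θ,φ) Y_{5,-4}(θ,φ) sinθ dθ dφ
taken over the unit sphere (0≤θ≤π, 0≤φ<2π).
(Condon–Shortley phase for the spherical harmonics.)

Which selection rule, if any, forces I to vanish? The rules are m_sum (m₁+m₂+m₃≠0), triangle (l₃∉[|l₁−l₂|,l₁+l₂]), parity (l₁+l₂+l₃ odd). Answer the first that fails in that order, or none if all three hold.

m₁+m₂+m₃ = 2 + 2 − 4 = 0  ✓
triangle: |8−2|=6 ≤ l₃=5 ≤ 8+2=10  ✗
parity: l₁+l₂+l₃ = 15 is odd

triangle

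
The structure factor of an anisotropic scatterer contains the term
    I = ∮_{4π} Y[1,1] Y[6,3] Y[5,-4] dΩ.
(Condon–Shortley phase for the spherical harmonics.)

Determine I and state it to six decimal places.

m-sum 0 ✓  L=12 even ✓  5≤5≤7 ✓
Π(2lᵢ+1) = 3×13×11 = 429
triangle coeff Δ(1,6,5) = 1/858
Σ_t [1,1]: t=1:−1/14400 = -1/14400
(3j)²=6/143 [(1 6 5; 0 0 0)], sign=+1
Σ_t [0,0]: t=0:+1/725760 = 1/725760
(3j)²=1/286 [(1 6 5; 1 3 -4)], sign=-1
⇒ 4πI² = 9/143
I = (-1)√(9/143/(4π)) = -0.07076985

-0.070770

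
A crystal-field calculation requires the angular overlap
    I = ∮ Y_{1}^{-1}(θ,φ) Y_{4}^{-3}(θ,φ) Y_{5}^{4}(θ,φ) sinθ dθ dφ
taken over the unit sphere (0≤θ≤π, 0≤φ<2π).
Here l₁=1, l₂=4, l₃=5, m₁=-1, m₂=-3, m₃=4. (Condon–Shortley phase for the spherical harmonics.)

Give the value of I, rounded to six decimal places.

Checks pass: Σm=0; 10 even; l₃=5∈[3,5].
(2·1+1)(2·4+1)(2·5+1) = 297
Δ: 0! 2! 8! / 11! → 1/495
sum: t=0:+1/576 = 1/576
3j²(1 4 5; 0 0 0) = Δ·Π!·Σ² = 5/99  (sign -1)
sum: t=0:+1/10080 = 1/10080
3j²(1 4 5; -1 -3 4) = Δ·Π!·Σ² = 4/55  (sign -1)
combine: 4πI² = 297·5/99·4/55 = 12/11
take √, sign +1: I = 0.29463840

0.294638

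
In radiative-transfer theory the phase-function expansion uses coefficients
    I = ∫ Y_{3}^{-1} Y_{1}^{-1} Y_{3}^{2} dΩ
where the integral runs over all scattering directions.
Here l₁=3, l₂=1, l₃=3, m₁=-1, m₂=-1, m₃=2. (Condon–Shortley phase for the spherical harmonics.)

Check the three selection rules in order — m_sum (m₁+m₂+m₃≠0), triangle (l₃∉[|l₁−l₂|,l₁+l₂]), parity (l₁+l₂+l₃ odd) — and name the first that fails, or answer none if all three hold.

Σmᵢ = 0  ✓
l₃∈[|l₁−l₂|,l₁+l₂]=[2,4], have l₃=3  ✓
Σlᵢ = 7 ⇒ odd  ✗

parity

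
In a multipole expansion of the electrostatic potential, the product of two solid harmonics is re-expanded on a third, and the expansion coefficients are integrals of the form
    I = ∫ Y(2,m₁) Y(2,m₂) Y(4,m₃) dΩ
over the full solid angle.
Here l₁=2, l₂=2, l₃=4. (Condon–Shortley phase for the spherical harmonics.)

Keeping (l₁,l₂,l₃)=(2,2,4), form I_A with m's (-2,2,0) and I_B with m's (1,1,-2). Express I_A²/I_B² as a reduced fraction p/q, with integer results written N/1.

1/40

l's match ⇒ only the (l;m) 3-j factors differ between A and B.
A: triangle coeff Δ(2,2,4) = 1/630; Σ_t [0,0]: t=0:+1/576 = 1/576; (3j)²=1/630 [(2 2 4; -2 2 0)], sign=+1
B: triangle coeff Δ(2,2,4) = 1/630; Σ_t [0,0]: t=0:+1/36 = 1/36; (3j)²=4/63 [(2 2 4; 1 1 -2)], sign=+1
I_A²/I_B² = (1/630)/(4/63) = 1/40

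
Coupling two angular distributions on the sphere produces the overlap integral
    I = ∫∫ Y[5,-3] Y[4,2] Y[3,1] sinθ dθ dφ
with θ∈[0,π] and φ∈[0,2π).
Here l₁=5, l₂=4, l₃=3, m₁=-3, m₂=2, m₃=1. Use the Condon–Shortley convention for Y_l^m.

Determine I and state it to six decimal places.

Checks pass: Σm=0; 12 even; l₃=3∈[1,9].
(2·5+1)(2·4+1)(2·3+1) = 693
Δ: 6! 4! 2! / 13! → 1/180180
sum: t=2:+1/576 t=3:−1/144 t=4:+1/576 = -1/288
3j²(5 4 3; 0 0 0) = Δ·Π!·Σ² = 20/1001  (sign +1)
sum: t=4:+1/2304 t=5:−1/720 t=6:+1/5760 = -1/1280
3j²(5 4 3; -3 2 1) = Δ·Π!·Σ² = 27/1430  (sign -1)
combine: 4πI² = 693·20/1001·27/1430 = 486/1859
take √, sign -1: I = -0.14423595

-0.144236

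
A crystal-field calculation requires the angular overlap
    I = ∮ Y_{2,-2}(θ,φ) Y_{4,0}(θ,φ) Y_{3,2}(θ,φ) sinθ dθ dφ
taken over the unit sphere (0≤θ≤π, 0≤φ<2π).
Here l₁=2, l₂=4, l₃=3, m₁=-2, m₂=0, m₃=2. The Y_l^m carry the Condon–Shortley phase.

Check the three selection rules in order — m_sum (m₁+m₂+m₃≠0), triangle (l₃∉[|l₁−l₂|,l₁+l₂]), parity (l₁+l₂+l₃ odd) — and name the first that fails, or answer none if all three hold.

m₁+m₂+m₃ = -2 + 0 + 2 = 0  ✓
triangle: |2−4|=2 ≤ l₃=3 ≤ 2+4=6  ✓
parity: l₁+l₂+l₃ = 9 is odd  ✗

parity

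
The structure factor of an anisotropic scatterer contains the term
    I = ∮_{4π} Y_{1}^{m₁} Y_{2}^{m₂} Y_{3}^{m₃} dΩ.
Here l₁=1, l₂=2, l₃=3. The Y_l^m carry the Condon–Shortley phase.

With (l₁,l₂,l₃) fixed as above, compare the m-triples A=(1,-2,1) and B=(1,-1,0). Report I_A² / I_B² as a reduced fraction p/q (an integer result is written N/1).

l's match ⇒ only the (l;m) 3-j factors differ between A and B.
A: triangle coeff Δ(1,2,3) = 1/105; Σ_t [0,0]: t=0:+1/48 = 1/48; (3j)²=1/105 [(1 2 3; 1 -2 1)], sign=+1
B: triangle coeff Δ(1,2,3) = 1/105; Σ_t [0,0]: t=0:+1/12 = 1/12; (3j)²=1/35 [(1 2 3; 1 -1 0)], sign=-1
I_A²/I_B² = (1/105)/(1/35) = 1/3

1/3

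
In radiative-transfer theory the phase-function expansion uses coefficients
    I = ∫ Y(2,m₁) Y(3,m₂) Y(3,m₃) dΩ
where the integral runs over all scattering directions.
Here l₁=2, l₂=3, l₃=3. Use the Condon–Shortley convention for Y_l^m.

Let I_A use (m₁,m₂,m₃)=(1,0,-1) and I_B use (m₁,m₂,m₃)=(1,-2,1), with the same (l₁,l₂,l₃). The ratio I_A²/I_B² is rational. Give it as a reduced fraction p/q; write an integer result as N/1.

2/15

l's match ⇒ only the (l;m) 3-j factors differ between A and B.
A: triangle coeff Δ(2,3,3) = 1/3780; Σ_t [0,1]: t=0:+1/12 t=1:−1/8 = -1/24; (3j)²=1/210 [(2 3 3; 1 0 -1)], sign=-1
B: triangle coeff Δ(2,3,3) = 1/3780; Σ_t [0,1]: t=0:+1/12 t=1:−1/48 = 1/16; (3j)²=1/28 [(2 3 3; 1 -2 1)], sign=+1
I_A²/I_B² = (1/210)/(1/28) = 2/15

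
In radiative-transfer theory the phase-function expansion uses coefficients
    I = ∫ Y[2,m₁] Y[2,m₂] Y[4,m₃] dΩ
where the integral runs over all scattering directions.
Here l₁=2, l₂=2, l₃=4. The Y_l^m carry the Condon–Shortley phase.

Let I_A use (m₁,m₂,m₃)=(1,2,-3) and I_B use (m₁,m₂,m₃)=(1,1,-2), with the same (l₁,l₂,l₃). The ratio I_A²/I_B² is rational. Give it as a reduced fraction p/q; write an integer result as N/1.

Same 2,2,4: normalisation and zero-m 3j drop out of the ratio.
A: Δ: 0! 4! 4! / 9! → 1/630; sum: t=0:+1/144 = 1/144; 3j²(2 2 4; 1 2 -3) = Δ·Π!·Σ² = 1/18  (sign -1)
B: Δ: 0! 4! 4! / 9! → 1/630; sum: t=0:+1/36 = 1/36; 3j²(2 2 4; 1 1 -2) = Δ·Π!·Σ² = 4/63  (sign +1)
I_A²/I_B² = (1/18)/(4/63) = 7/8

7/8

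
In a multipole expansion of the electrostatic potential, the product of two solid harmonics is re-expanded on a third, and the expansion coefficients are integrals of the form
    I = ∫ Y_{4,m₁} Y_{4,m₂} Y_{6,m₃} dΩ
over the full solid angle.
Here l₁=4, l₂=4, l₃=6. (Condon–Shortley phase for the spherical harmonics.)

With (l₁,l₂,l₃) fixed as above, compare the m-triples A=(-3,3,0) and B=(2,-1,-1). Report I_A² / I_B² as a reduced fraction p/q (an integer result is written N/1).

Shared (l₁,l₂,l₃)=(4,4,6): N and (l;000)² cancel in I_A²/I_B².
A: Δ = 2!·6!·6!/15! = 1/1261260; Racah Σ t=1..2: t=1:−1/518400 t=2:+1/28800 = 17/518400; ⇒ 3j(4 4 6; -3 3 0)² = 289/25740, sgn +1
B: Δ = 2!·6!·6!/15! = 1/1261260; Racah Σ t=0..2: t=0:+1/3456 t=1:−1/5760 t=2:+1/172800 = 7/57600; ⇒ 3j(4 4 6; 2 -1 -1)² = 21/2860, sgn -1
I_A²/I_B² = (289/25740)/(21/2860) = 289/189

289/189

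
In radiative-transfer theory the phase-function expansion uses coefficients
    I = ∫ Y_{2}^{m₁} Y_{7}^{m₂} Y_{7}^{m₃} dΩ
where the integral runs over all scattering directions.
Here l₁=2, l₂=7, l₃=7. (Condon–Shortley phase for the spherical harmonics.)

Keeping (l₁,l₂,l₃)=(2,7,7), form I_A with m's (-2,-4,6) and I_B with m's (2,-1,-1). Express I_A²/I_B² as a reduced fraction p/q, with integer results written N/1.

l's match ⇒ only the (l;m) 3-j factors differ between A and B.
A: triangle coeff Δ(2,7,7) = 1/185640; Σ_t [2,2]: t=2:+1/159667200 = 1/159667200; (3j)²=9/1190 [(2 7 7; -2 -4 6)], sign=-1
B: triangle coeff Δ(2,7,7) = 1/185640; Σ_t [0,0]: t=0:+1/2073600 = 1/2073600; (3j)²=28/1105 [(2 7 7; 2 -1 -1)], sign=+1
I_A²/I_B² = (9/1190)/(28/1105) = 117/392

117/392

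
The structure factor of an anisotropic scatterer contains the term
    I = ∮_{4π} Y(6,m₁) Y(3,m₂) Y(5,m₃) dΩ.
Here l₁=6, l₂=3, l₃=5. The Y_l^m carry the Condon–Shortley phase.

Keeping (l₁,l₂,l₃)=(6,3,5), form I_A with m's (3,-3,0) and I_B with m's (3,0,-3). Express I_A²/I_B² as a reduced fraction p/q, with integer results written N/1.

28/1

Shared (l₁,l₂,l₃)=(6,3,5): N and (l;000)² cancel in I_A²/I_B².
A: Δ = 4!·8!·2!/15! = 1/675675; Racah Σ t=0..0: t=0:+1/34560 = 1/34560; ⇒ 3j(6 3 5; 3 -3 0)² = 4/143, sgn -1
B: Δ = 4!·8!·2!/15! = 1/675675; Racah Σ t=1..3: t=1:−1/17280 t=2:+1/20160 t=3:−1/483840 = -1/96768; ⇒ 3j(6 3 5; 3 0 -3)² = 1/1001, sgn -1
I_A²/I_B² = (4/143)/(1/1001) = 28/1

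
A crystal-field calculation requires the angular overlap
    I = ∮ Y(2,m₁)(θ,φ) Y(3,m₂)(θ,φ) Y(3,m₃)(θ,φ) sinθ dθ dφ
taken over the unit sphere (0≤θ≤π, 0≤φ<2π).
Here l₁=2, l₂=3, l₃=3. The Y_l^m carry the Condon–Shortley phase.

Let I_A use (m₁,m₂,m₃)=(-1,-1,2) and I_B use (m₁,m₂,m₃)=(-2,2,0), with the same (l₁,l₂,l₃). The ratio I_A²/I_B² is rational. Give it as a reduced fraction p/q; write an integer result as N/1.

3/4

Shared (l₁,l₂,l₃)=(2,3,3): N and (l;000)² cancel in I_A²/I_B².
A: Δ = 2!·2!·4!/9! = 1/3780; Racah Σ t=1..2: t=1:−1/12 t=2:+1/48 = -1/16; ⇒ 3j(2 3 3; -1 -1 2)² = 1/28, sgn +1
B: Δ = 2!·2!·4!/9! = 1/3780; Racah Σ t=2..2: t=2:+1/24 = 1/24; ⇒ 3j(2 3 3; -2 2 0)² = 1/21, sgn -1
I_A²/I_B² = (1/28)/(1/21) = 3/4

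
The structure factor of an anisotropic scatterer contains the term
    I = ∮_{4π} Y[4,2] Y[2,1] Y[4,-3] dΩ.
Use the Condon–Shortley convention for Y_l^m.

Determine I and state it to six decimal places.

Rules hold: Σm=0, L=10 even, 2≤4≤6.
N = 9·5·9 = 405
Δ = 2!·6!·2!/11! = 1/13860
Racah Σ t=0..2: t=0:+1/192 t=1:−1/36 t=2:+1/192 = -5/288
⇒ 3j(4 2 4; 0 0 0)² = 20/693, sgn -1
Racah Σ t=1..2: t=1:−1/240 t=2:+1/1440 = -1/288
⇒ 3j(4 2 4; 2 1 -3)² = 5/132, sgn +1
4πI² = N·(3j₀)²·(3jₘ)² = 375/847
I = -1·√(0.442739/4π) = -0.18770204

-0.187702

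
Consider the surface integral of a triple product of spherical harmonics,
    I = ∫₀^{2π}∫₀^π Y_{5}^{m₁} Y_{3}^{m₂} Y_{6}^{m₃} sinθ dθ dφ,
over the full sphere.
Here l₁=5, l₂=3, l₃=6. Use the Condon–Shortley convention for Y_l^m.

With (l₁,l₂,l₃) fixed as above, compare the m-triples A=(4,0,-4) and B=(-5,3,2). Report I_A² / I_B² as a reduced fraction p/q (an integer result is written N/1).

15/1

Shared (l₁,l₂,l₃)=(5,3,6): N and (l;000)² cancel in I_A²/I_B².
A: Δ = 2!·8!·4!/15! = 1/675675; Racah Σ t=0..1: t=0:+1/60480 t=1:−1/161280 = 1/96768; ⇒ 3j(5 3 6; 4 0 -4)² = 15/1001, sgn +1
B: Δ = 2!·8!·4!/15! = 1/675675; Racah Σ t=2..2: t=2:+1/1935360 = 1/1935360; ⇒ 3j(5 3 6; -5 3 2)² = 1/1001, sgn +1
I_A²/I_B² = (15/1001)/(1/1001) = 15/1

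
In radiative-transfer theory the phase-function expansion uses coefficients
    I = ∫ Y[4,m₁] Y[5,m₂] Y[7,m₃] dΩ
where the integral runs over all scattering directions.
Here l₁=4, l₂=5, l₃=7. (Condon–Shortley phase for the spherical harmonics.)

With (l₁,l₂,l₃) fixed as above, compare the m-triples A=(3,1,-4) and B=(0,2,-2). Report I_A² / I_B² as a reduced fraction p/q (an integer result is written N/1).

Same 4,5,7: normalisation and zero-m 3j drop out of the ratio.
A: Δ: 2! 6! 8! / 17! → 1/6126120; sum: t=0:+1/345600 t=1:−1/518400 = 1/1036800; 3j²(4 5 7; 3 1 -4) = Δ·Π!·Σ² = 7/2210  (sign -1)
B: Δ: 2! 6! 8! / 17! → 1/6126120; sum: t=0:+1/483840 t=1:−1/51840 t=2:+1/69120 = -1/362880; 3j²(4 5 7; 0 2 -2) = Δ·Π!·Σ² = 16/17017  (sign +1)
I_A²/I_B² = (7/2210)/(16/17017) = 539/160

539/160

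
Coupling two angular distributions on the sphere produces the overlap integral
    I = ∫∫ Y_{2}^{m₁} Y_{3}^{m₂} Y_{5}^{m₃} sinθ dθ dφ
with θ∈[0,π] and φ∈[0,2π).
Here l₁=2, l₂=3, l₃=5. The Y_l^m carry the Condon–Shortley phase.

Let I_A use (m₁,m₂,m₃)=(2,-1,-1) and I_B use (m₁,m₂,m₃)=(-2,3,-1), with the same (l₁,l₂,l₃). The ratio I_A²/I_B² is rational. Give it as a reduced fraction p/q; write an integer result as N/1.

l's match ⇒ only the (l;m) 3-j factors differ between A and B.
A: triangle coeff Δ(2,3,5) = 1/2310; Σ_t [0,0]: t=0:+1/1152 = 1/1152; (3j)²=1/154 [(2 3 5; 2 -1 -1)], sign=+1
B: triangle coeff Δ(2,3,5) = 1/2310; Σ_t [0,0]: t=0:+1/17280 = 1/17280; (3j)²=1/2310 [(2 3 5; -2 3 -1)], sign=+1
I_A²/I_B² = (1/154)/(1/2310) = 15/1

15/1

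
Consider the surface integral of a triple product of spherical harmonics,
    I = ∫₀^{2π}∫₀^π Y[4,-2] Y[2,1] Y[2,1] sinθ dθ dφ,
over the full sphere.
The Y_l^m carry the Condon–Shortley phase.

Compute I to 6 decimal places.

m-sum 0 ✓  L=8 even ✓  2≤2≤6 ✓
Π(2lᵢ+1) = 9×5×5 = 225
triangle coeff Δ(4,2,2) = 1/630
Σ_t [2,2]: t=2:+1/16 = 1/16
(3j)²=2/35 [(4 2 2; 0 0 0)], sign=+1
Σ_t [3,3]: t=3:−1/36 = -1/36
(3j)²=4/63 [(4 2 2; -2 1 1)], sign=+1
⇒ 4πI² = 40/49
I = (+1)√(40/49/(4π)) = 0.25487487

0.254875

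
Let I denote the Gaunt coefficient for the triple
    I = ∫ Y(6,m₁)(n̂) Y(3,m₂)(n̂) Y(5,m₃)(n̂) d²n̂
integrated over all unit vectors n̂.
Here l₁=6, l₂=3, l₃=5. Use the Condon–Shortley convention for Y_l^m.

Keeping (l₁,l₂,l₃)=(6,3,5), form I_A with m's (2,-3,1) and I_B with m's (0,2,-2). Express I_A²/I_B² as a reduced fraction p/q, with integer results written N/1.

Same 6,3,5: normalisation and zero-m 3j drop out of the ratio.
A: Δ: 4! 8! 2! / 15! → 1/675675; sum: t=0:+1/27648 = 1/27648; 3j²(6 3 5; 2 -3 1) = Δ·Π!·Σ² = 10/429  (sign +1)
B: Δ: 4! 8! 2! / 15! → 1/675675; sum: t=3:−1/8640 t=4:+1/34560 = -1/11520; 3j²(6 3 5; 0 2 -2) = Δ·Π!·Σ² = 3/143  (sign +1)
I_A²/I_B² = (10/429)/(3/143) = 10/9

10/9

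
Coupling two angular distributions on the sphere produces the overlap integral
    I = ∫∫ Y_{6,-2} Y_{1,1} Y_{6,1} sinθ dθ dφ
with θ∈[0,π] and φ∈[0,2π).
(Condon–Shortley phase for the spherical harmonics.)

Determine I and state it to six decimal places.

0.000000

Σlᵢ=13 odd — θ-integrand is odd under cosθ→−cosθ; I=0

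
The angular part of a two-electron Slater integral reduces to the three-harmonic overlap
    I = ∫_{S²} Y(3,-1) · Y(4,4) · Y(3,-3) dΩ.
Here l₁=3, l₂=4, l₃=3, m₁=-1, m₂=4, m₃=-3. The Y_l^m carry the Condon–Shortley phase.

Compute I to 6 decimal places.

-0.166198

Rules hold: Σm=0, L=10 even, 1≤3≤7.
N = 7·9·7 = 441
Δ = 4!·2!·4!/11! = 1/34650
Racah Σ t=1..3: t=1:−1/72 t=2:+1/16 t=3:−1/72 = 5/144
⇒ 3j(3 4 3; 0 0 0)² = 2/77, sgn -1
Racah Σ t=4..4: t=4:+1/1152 = 1/1152
⇒ 3j(3 4 3; -1 4 -3)² = 1/33, sgn +1
4πI² = N·(3j₀)²·(3jₘ)² = 42/121
I = -1·√(0.347107/4π) = -0.16619847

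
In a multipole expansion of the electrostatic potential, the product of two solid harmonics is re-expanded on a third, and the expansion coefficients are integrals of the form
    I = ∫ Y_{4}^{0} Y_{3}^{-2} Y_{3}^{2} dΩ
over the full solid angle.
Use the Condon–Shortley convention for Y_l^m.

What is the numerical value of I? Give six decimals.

Checks pass: Σm=0; 10 even; l₃=3∈[1,7].
(2·4+1)(2·3+1)(2·3+1) = 441
Δ: 4! 4! 2! / 11! → 1/34650
sum: t=1:−1/72 t=2:+1/16 t=3:−1/72 = 5/144
3j²(4 3 3; 0 0 0) = Δ·Π!·Σ² = 2/77  (sign -1)
sum: t=0:+1/576 t=1:−1/72 = -7/576
3j²(4 3 3; 0 -2 2) = Δ·Π!·Σ² = 7/198  (sign +1)
combine: 4πI² = 441·2/77·7/198 = 49/121
take √, sign -1: I = -0.17951487

-0.179515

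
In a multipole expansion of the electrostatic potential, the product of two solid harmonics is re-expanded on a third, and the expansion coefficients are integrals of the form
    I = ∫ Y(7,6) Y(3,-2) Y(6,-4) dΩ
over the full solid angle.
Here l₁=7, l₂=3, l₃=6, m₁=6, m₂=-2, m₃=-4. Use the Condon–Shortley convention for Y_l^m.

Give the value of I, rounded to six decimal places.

0.183421

Rules hold: Σm=0, L=16 even, 4≤6≤10.
N = 15·7·13 = 1365
Δ = 4!·10!·2!/17! = 1/2042040
Racah Σ t=1..3: t=1:−1/207360 t=2:+1/57600 t=3:−1/207360 = 1/129600
⇒ 3j(7 3 6; 0 0 0)² = 168/12155, sgn +1
Racah Σ t=0..1: t=0:+1/8709120 t=1:−1/43545600 = 1/10886400
⇒ 3j(7 3 6; 6 -2 -4)² = 8/357, sgn +1
4πI² = N·(3j₀)²·(3jₘ)² = 1344/3179
I = +1·√(0.422774/4π) = 0.18342116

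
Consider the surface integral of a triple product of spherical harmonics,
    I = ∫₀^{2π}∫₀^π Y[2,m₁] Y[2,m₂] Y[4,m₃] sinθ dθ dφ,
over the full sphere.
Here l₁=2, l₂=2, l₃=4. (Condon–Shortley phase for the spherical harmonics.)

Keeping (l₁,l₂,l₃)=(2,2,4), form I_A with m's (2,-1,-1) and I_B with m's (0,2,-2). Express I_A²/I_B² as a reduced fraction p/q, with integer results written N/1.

l's match ⇒ only the (l;m) 3-j factors differ between A and B.
A: triangle coeff Δ(2,2,4) = 1/630; Σ_t [0,0]: t=0:+1/144 = 1/144; (3j)²=1/126 [(2 2 4; 2 -1 -1)], sign=-1
B: triangle coeff Δ(2,2,4) = 1/630; Σ_t [0,0]: t=0:+1/96 = 1/96; (3j)²=1/42 [(2 2 4; 0 2 -2)], sign=+1
I_A²/I_B² = (1/126)/(1/42) = 1/3

1/3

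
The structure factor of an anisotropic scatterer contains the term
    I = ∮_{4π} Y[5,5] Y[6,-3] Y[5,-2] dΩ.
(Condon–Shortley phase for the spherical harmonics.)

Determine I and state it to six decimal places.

m-sum 0 ✓  L=16 even ✓  1≤5≤11 ✓
Π(2lᵢ+1) = 11×13×11 = 1573
triangle coeff Δ(5,6,5) = 1/28588560
Σ_t [1,5]: t=1:−1/345600 t=2:+1/13824 t=3:−1/5184 t=4:+1/13824 t=5:−1/345600 = -7/129600
(3j)²=80/7293 [(5 6 5; 0 0 0)], sign=+1
Σ_t [0,0]: t=0:+1/622080 = 1/622080
(3j)²=105/4862 [(5 6 5; 5 -3 -2)], sign=-1
⇒ 4πI² = 1400/3757
I = (-1)√(1400/3757/(4π)) = -0.17220212

-0.172202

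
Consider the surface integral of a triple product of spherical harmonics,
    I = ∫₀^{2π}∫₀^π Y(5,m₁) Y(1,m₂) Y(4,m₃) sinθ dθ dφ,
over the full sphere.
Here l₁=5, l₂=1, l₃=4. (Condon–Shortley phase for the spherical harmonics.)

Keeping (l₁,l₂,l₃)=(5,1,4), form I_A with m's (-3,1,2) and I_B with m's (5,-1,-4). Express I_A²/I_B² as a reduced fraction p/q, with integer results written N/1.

l's match ⇒ only the (l;m) 3-j factors differ between A and B.
A: triangle coeff Δ(5,1,4) = 1/495; Σ_t [2,2]: t=2:+1/2880 = 1/2880; (3j)²=28/495 [(5 1 4; -3 1 2)], sign=+1
B: triangle coeff Δ(5,1,4) = 1/495; Σ_t [0,0]: t=0:+1/80640 = 1/80640; (3j)²=1/11 [(5 1 4; 5 -1 -4)], sign=+1
I_A²/I_B² = (28/495)/(1/11) = 28/45

28/45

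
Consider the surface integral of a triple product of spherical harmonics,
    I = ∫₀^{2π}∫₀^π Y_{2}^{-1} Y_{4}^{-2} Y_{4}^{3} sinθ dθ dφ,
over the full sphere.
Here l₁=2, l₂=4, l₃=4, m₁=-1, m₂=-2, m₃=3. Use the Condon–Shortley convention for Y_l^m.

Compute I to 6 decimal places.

Checks pass: Σm=0; 10 even; l₃=4∈[2,6].
(2·2+1)(2·4+1)(2·4+1) = 405
Δ: 2! 2! 6! / 11! → 1/13860
sum: t=0:+1/192 t=1:−1/36 t=2:+1/192 = -5/288
3j²(2 4 4; 0 0 0) = Δ·Π!·Σ² = 20/693  (sign -1)
sum: t=1:−1/240 t=2:+1/1440 = -1/288
3j²(2 4 4; -1 -2 3) = Δ·Π!·Σ² = 5/132  (sign +1)
combine: 4πI² = 405·20/693·5/132 = 375/847
take √, sign -1: I = -0.18770204

-0.187702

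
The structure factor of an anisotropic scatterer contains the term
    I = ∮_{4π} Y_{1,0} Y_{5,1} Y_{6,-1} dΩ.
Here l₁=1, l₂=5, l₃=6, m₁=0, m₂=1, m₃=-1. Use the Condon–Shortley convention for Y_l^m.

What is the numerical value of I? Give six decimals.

Rules hold: Σm=0, L=12 even, 4≤6≤6.
N = 3·11·13 = 429
Δ = 0!·2!·10!/13! = 1/858
Racah Σ t=0..0: t=0:+1/14400 = 1/14400
⇒ 3j(1 5 6; 0 0 0)² = 6/143, sgn +1
Racah Σ t=0..0: t=0:+1/17280 = 1/17280
⇒ 3j(1 5 6; 0 1 -1)² = 35/858, sgn -1
4πI² = N·(3j₀)²·(3jₘ)² = 105/143
I = -1·√(0.734266/4π) = -0.24172507

-0.241725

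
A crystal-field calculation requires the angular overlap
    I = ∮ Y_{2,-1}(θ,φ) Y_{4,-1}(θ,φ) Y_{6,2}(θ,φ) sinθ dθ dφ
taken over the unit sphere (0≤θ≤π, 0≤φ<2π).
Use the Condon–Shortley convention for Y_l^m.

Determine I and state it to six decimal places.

m-sum 0 ✓  L=12 even ✓  2≤6≤6 ✓
Π(2lᵢ+1) = 5×9×13 = 585
triangle coeff Δ(2,4,6) = 1/6435
Σ_t [0,0]: t=0:+1/2304 = 1/2304
(3j)²=5/143 [(2 4 6; 0 0 0)], sign=+1
Σ_t [0,0]: t=0:+1/4320 = 1/4320
(3j)²=224/6435 [(2 4 6; -1 -1 2)], sign=+1
⇒ 4πI² = 1120/1573
I = (+1)√(1120/1573/(4π)) = 0.23803440

0.238034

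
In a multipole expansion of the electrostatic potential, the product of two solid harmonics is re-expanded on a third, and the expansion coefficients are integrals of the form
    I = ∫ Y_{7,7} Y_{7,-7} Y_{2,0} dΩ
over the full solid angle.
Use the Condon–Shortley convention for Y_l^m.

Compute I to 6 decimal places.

0.259734

Rules hold: Σm=0, L=16 even, 0≤2≤14.
N = 15·15·5 = 1125
Δ = 12!·2!·2!/17! = 1/185640
Racah Σ t=5..7: t=5:−1/2419200 t=6:+1/518400 t=7:−1/2419200 = 1/907200
⇒ 3j(7 7 2; 0 0 0)² = 56/3315, sgn +1
Racah Σ t=0..0: t=0:+1/1916006400 = 1/1916006400
⇒ 3j(7 7 2; 7 -7 0)² = 91/2040, sgn +1
4πI² = N·(3j₀)²·(3jₘ)² = 245/289
I = +1·√(0.847751/4π) = 0.25973423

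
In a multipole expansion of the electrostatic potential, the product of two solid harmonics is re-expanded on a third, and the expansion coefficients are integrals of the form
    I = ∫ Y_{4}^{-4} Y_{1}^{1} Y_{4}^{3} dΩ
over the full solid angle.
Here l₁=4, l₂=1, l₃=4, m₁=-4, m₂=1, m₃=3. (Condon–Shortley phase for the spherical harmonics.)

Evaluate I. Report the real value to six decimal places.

l₁+l₂+l₃=9 is odd: 3j(l;000)=0 ⇒ I=0

0.000000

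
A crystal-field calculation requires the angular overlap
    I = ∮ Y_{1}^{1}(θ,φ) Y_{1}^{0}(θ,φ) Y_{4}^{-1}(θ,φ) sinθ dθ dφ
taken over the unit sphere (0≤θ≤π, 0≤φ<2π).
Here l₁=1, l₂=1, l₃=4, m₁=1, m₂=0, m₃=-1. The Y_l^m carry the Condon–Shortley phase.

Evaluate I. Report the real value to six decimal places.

0.000000

triangle: need 0≤l₃≤2, have 4; I=0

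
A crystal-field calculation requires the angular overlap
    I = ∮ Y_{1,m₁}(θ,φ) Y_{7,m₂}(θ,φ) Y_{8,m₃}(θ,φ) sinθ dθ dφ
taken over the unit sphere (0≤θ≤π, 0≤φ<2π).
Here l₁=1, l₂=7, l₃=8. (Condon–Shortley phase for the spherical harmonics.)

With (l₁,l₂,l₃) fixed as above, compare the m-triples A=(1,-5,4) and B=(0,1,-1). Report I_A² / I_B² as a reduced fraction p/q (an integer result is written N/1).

2/21

Same 1,7,8: normalisation and zero-m 3j drop out of the ratio.
A: Δ: 0! 2! 14! / 17! → 1/2040; sum: t=0:+1/1916006400 = 1/1916006400; 3j²(1 7 8; 1 -5 4) = Δ·Π!·Σ² = 1/340  (sign +1)
B: Δ: 0! 2! 14! / 17! → 1/2040; sum: t=0:+1/29030400 = 1/29030400; 3j²(1 7 8; 0 1 -1) = Δ·Π!·Σ² = 21/680  (sign -1)
I_A²/I_B² = (1/340)/(21/680) = 2/21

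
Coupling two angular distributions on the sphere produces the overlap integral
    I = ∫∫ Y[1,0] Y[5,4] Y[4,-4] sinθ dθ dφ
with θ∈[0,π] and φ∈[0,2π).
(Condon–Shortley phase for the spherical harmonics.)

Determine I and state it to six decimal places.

m-sum 0 ✓  L=10 even ✓  4≤4≤6 ✓
Π(2lᵢ+1) = 3×11×9 = 297
triangle coeff Δ(1,5,4) = 1/495
Σ_t [1,1]: t=1:−1/576 = -1/576
(3j)²=5/99 [(1 5 4; 0 0 0)], sign=-1
Σ_t [1,1]: t=1:−1/40320 = -1/40320
(3j)²=1/55 [(1 5 4; 0 4 -4)], sign=-1
⇒ 4πI² = 3/11
I = (+1)√(3/11/(4π)) = 0.14731920

0.147319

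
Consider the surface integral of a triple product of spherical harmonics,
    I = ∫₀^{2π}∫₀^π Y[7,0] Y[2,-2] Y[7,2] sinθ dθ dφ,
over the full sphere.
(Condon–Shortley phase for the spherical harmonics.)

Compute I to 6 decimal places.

m-sum 0 ✓  L=16 even ✓  5≤7≤9 ✓
Π(2lᵢ+1) = 15×5×15 = 1125
triangle coeff Δ(7,2,7) = 1/185640
Σ_t [0,2]: t=0:+1/2419200 t=1:−1/518400 t=2:+1/2419200 = -1/907200
(3j)²=56/3315 [(7 2 7; 0 0 0)], sign=+1
Σ_t [0,0]: t=0:+1/2419200 = 1/2419200
(3j)²=27/1105 [(7 2 7; 0 -2 2)], sign=-1
⇒ 4πI² = 22680/48841
I = (-1)√(22680/48841/(4π)) = -0.19223140

-0.192231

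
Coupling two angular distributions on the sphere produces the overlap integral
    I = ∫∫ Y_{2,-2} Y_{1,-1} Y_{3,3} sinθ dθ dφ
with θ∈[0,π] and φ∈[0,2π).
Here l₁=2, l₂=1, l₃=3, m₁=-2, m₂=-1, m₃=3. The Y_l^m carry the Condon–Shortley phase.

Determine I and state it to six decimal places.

-0.319865

Rules hold: Σm=0, L=6 even, 1≤3≤3.
N = 5·3·7 = 105
Δ = 0!·4!·2!/7! = 1/105
Racah Σ t=0..0: t=0:+1/4 = 1/4
⇒ 3j(2 1 3; 0 0 0)² = 3/35, sgn -1
Racah Σ t=0..0: t=0:+1/48 = 1/48
⇒ 3j(2 1 3; -2 -1 3)² = 1/7, sgn +1
4πI² = N·(3j₀)²·(3jₘ)² = 9/7
I = -1·√(1.28571/4π) = -0.31986543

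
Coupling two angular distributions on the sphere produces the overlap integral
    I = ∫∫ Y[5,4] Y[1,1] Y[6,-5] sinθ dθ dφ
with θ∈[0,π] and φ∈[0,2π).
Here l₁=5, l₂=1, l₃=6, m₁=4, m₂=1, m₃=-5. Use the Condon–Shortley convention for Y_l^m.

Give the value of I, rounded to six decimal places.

m-sum 0 ✓  L=12 even ✓  4≤6≤6 ✓
Π(2lᵢ+1) = 11×3×13 = 429
triangle coeff Δ(5,1,6) = 1/858
Σ_t [0,0]: t=0:+1/14400 = 1/14400
(3j)²=6/143 [(5 1 6; 0 0 0)], sign=+1
Σ_t [0,0]: t=0:+1/725760 = 1/725760
(3j)²=5/78 [(5 1 6; 4 1 -5)], sign=-1
⇒ 4πI² = 15/13
I = (-1)√(15/13/(4π)) = -0.30301841

-0.303018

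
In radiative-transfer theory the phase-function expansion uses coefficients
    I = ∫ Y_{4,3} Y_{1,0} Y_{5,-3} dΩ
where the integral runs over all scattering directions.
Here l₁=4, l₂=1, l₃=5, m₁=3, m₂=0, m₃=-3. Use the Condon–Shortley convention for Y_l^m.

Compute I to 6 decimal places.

m-sum 0 ✓  L=10 even ✓  3≤5≤5 ✓
Π(2lᵢ+1) = 9×3×11 = 297
triangle coeff Δ(4,1,5) = 1/495
Σ_t [0,0]: t=0:+1/576 = 1/576
(3j)²=5/99 [(4 1 5; 0 0 0)], sign=-1
Σ_t [0,0]: t=0:+1/5040 = 1/5040
(3j)²=16/495 [(4 1 5; 3 0 -3)], sign=+1
⇒ 4πI² = 16/33
I = (-1)√(16/33/(4π)) = -0.19642560

-0.196426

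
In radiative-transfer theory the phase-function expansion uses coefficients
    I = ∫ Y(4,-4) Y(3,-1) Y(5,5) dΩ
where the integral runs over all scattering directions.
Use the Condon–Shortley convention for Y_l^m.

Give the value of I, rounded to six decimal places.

0.189625

Checks pass: Σm=0; 12 even; l₃=5∈[1,7].
(2·4+1)(2·3+1)(2·5+1) = 693
Δ: 2! 6! 4! / 13! → 1/180180
sum: t=0:+1/576 t=1:−1/144 t=2:+1/576 = -1/288
3j²(4 3 5; 0 0 0) = Δ·Π!·Σ² = 20/1001  (sign +1)
sum: t=2:+1/34560 = 1/34560
3j²(4 3 5; -4 -1 5) = Δ·Π!·Σ² = 14/429  (sign +1)
combine: 4πI² = 693·20/1001·14/429 = 840/1859
take √, sign +1: I = 0.18962475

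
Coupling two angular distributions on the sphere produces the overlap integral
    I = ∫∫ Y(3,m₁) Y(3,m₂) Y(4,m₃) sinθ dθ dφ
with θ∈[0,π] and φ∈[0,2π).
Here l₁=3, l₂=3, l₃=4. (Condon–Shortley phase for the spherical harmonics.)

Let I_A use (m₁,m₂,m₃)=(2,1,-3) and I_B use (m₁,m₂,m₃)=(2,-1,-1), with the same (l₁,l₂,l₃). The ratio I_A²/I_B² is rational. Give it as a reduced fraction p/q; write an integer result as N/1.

7/16

l's match ⇒ only the (l;m) 3-j factors differ between A and B.
A: triangle coeff Δ(3,3,4) = 1/34650; Σ_t [0,1]: t=0:+1/288 t=1:−1/144 = -1/288; (3j)²=1/99 [(3 3 4; 2 1 -3)], sign=+1
B: triangle coeff Δ(3,3,4) = 1/34650; Σ_t [0,1]: t=0:+1/48 t=1:−1/144 = 1/72; (3j)²=16/693 [(3 3 4; 2 -1 -1)], sign=-1
I_A²/I_B² = (1/99)/(16/693) = 7/16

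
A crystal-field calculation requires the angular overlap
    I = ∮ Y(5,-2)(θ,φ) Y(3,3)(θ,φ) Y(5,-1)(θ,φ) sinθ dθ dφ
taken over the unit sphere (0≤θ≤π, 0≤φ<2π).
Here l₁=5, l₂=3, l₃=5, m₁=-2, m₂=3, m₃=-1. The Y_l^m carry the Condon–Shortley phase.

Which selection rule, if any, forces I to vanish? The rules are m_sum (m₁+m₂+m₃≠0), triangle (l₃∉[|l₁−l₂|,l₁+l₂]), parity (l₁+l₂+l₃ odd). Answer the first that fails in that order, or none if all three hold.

parity

Σmᵢ = 0  ✓
l₃∈[|l₁−l₂|,l₁+l₂]=[2,8], have l₃=5  ✓
Σlᵢ = 13 ⇒ odd  ✗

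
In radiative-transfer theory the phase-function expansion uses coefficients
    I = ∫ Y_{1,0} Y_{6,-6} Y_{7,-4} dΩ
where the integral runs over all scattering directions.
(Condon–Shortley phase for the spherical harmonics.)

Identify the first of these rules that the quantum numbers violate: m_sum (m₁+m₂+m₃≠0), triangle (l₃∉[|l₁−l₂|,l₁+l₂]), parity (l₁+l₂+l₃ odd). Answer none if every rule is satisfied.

m_sum

Σmᵢ = -10  ✗
l₃∈[|l₁−l₂|,l₁+l₂]=[5,7], have l₃=7
Σlᵢ = 14 ⇒ even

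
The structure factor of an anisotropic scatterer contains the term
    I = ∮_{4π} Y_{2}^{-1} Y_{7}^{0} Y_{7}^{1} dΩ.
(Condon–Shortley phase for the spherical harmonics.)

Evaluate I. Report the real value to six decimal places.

m-sum 0 ✓  L=16 even ✓  5≤7≤9 ✓
Π(2lᵢ+1) = 5×15×15 = 1125
triangle coeff Δ(2,7,7) = 1/185640
Σ_t [0,2]: t=0:+1/2419200 t=1:−1/518400 t=2:+1/2419200 = -1/907200
(3j)²=56/3315 [(2 7 7; 0 0 0)], sign=+1
Σ_t [1,2]: t=1:−1/1036800 t=2:+1/1209600 = -1/7257600
(3j)²=1/2210 [(2 7 7; -1 0 1)], sign=-1
⇒ 4πI² = 420/48841
I = (-1)√(420/48841/(4π)) = -0.02615938

-0.026159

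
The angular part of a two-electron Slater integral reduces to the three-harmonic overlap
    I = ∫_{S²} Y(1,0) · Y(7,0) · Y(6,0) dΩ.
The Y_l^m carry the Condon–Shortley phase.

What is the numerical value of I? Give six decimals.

Checks pass: Σm=0; 14 even; l₃=6∈[6,8].
(2·1+1)(2·7+1)(2·6+1) = 585
Δ: 2! 0! 12! / 15! → 1/1365
sum: t=1:−1/518400 = -1/518400
3j²(1 7 6; 0 0 0) = Δ·Π!·Σ² = 7/195  (sign -1)
(m-triple is (0,0,0) — same symbol as above.)
combine: 4πI² = 585·7/195·7/195 = 49/65
take √, sign +1: I = 0.24492687

0.244927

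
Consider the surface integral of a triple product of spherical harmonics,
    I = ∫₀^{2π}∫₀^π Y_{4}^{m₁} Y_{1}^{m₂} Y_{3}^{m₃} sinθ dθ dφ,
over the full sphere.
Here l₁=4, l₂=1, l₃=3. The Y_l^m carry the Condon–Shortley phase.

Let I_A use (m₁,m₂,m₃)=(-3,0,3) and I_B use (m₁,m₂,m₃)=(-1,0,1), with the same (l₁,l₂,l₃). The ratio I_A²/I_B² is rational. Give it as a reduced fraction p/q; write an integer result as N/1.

7/15

l's match ⇒ only the (l;m) 3-j factors differ between A and B.
A: triangle coeff Δ(4,1,3) = 1/252; Σ_t [1,1]: t=1:−1/720 = -1/720; (3j)²=1/36 [(4 1 3; -3 0 3)], sign=-1
B: triangle coeff Δ(4,1,3) = 1/252; Σ_t [1,1]: t=1:−1/48 = -1/48; (3j)²=5/84 [(4 1 3; -1 0 1)], sign=-1
I_A²/I_B² = (1/36)/(5/84) = 7/15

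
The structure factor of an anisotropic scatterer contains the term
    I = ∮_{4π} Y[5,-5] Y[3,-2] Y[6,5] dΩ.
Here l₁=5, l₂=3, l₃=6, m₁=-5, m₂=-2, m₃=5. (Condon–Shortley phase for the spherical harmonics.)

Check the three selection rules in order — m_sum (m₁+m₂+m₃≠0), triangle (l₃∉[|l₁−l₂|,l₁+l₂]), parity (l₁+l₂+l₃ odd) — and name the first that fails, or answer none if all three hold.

m_sum

azimuthal sum: -5 − 2 + 5 = -2  ✗
2 ≤ 6 ≤ 8 (triangle on l)
L = 5 + 3 + 6 = 14 (even)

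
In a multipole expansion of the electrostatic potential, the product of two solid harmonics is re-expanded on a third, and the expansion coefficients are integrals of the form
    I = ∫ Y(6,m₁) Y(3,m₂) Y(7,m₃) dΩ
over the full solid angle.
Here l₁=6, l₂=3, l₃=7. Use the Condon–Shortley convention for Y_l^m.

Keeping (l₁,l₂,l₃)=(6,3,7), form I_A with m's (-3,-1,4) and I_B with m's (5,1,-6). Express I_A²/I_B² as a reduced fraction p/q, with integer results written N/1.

2430/143

l's match ⇒ only the (l;m) 3-j factors differ between A and B.
A: triangle coeff Δ(6,3,7) = 1/2042040; Σ_t [0,2]: t=0:+1/2903040 t=1:−1/483840 t=2:+1/1451520 = -1/967680; (3j)²=81/6188 [(6 3 7; -3 -1 4)], sign=+1
B: triangle coeff Δ(6,3,7) = 1/2042040; Σ_t [0,1]: t=0:+1/17418240 t=1:−1/21772800 = 1/87091200; (3j)²=11/14280 [(6 3 7; 5 1 -6)], sign=-1
I_A²/I_B² = (81/6188)/(11/14280) = 2430/143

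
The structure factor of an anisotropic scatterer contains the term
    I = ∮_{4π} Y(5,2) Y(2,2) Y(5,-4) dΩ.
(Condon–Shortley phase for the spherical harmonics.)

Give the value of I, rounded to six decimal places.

-0.137240

Checks pass: Σm=0; 12 even; l₃=5∈[3,7].
(2·5+1)(2·2+1)(2·5+1) = 605
Δ: 2! 8! 2! / 13! → 1/38610
sum: t=0:+1/2880 t=1:−1/576 t=2:+1/2880 = -1/960
3j²(5 2 5; 0 0 0) = Δ·Π!·Σ² = 10/429  (sign +1)
sum: t=2:+1/20160 = 1/20160
3j²(5 2 5; 2 2 -4) = Δ·Π!·Σ² = 12/715  (sign -1)
combine: 4πI² = 605·10/429·12/715 = 40/169
take √, sign -1: I = -0.13724032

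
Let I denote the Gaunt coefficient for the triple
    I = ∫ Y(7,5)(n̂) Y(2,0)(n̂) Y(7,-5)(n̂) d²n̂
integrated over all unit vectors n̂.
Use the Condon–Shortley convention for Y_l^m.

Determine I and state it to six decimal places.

0.054230

m-sum 0 ✓  L=16 even ✓  5≤7≤9 ✓
Π(2lᵢ+1) = 15×5×15 = 1125
triangle coeff Δ(7,2,7) = 1/185640
Σ_t [0,2]: t=0:+1/2419200 t=1:−1/518400 t=2:+1/2419200 = -1/907200
(3j)²=56/3315 [(7 2 7; 0 0 0)], sign=+1
Σ_t [0,2]: t=0:+1/29030400 t=1:−1/39916800 t=2:+1/1916006400 = 19/1916006400
(3j)²=361/185640 [(7 2 7; 5 0 -5)], sign=+1
⇒ 4πI² = 1805/48841
I = (+1)√(1805/48841/(4π)) = 0.05423022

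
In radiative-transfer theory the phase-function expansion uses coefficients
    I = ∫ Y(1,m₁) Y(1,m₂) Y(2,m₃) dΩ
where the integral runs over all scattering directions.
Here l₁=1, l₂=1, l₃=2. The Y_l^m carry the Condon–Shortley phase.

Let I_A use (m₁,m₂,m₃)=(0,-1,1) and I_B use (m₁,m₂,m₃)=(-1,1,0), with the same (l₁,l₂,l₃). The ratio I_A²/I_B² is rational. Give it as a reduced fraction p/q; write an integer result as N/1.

l's match ⇒ only the (l;m) 3-j factors differ between A and B.
A: triangle coeff Δ(1,1,2) = 1/30; Σ_t [0,0]: t=0:+1/2 = 1/2; (3j)²=1/10 [(1 1 2; 0 -1 1)], sign=-1
B: triangle coeff Δ(1,1,2) = 1/30; Σ_t [0,0]: t=0:+1/4 = 1/4; (3j)²=1/30 [(1 1 2; -1 1 0)], sign=+1
I_A²/I_B² = (1/10)/(1/30) = 3/1

3/1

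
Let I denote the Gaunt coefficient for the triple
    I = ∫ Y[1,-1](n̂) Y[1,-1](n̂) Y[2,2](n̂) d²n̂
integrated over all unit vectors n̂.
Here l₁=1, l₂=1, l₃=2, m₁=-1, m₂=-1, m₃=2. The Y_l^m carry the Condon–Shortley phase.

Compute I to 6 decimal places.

m-sum 0 ✓  L=4 even ✓  0≤2≤2 ✓
Π(2lᵢ+1) = 3×3×5 = 45
triangle coeff Δ(1,1,2) = 1/30
Σ_t [0,0]: t=0:+1/1 = 1/1
(3j)²=2/15 [(1 1 2; 0 0 0)], sign=+1
Σ_t [0,0]: t=0:+1/4 = 1/4
(3j)²=1/5 [(1 1 2; -1 -1 2)], sign=+1
⇒ 4πI² = 6/5
I = (+1)√(6/5/(4π)) = 0.30901936

0.309019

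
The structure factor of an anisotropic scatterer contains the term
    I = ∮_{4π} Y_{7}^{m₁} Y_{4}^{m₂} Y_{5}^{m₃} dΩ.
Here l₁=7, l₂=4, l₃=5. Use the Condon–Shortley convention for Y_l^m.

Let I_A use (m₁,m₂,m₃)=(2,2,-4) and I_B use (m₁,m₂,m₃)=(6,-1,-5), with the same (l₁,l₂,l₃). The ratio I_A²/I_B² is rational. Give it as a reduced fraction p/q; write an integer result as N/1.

l's match ⇒ only the (l;m) 3-j factors differ between A and B.
A: triangle coeff Δ(7,4,5) = 1/6126120; Σ_t [4,5]: t=4:+1/483840 t=5:−1/4838400 = 1/537600; (3j)²=2187/170170 [(7 4 5; 2 2 -4)], sign=-1
B: triangle coeff Δ(7,4,5) = 1/6126120; Σ_t [1,1]: t=1:−1/9676800 = -1/9676800; (3j)²=27/952 [(7 4 5; 6 -1 -5)], sign=-1
I_A²/I_B² = (2187/170170)/(27/952) = 324/715

324/715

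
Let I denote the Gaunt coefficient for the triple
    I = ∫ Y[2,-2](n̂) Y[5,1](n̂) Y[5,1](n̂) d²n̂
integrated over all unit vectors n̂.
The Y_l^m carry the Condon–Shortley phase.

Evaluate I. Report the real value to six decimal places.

Rules hold: Σm=0, L=12 even, 3≤5≤7.
N = 5·11·11 = 605
Δ = 2!·2!·8!/13! = 1/38610
Racah Σ t=0..2: t=0:+1/2880 t=1:−1/576 t=2:+1/2880 = -1/960
⇒ 3j(2 5 5; 0 0 0)² = 10/429, sgn +1
Racah Σ t=2..2: t=2:+1/2304 = 1/2304
⇒ 3j(2 5 5; -2 1 1)² = 5/143, sgn +1
4πI² = N·(3j₀)²·(3jₘ)² = 250/507
I = +1·√(0.493097/4π) = 0.19808933

0.198089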